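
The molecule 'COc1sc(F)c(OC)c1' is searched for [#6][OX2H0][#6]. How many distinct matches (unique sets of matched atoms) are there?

2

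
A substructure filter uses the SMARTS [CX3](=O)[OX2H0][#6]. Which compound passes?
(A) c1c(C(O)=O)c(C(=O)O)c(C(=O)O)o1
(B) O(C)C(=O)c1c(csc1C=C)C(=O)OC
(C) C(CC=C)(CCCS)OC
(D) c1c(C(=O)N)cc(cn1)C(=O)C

B

[CX3](=O)[OX2H0][#6] describes a carbonyl carbon bonded to an oxygen that is itself bonded to carbon (no H on that O) (an ester).
(A) has a carboxylic acid group (-C(=O)OH) but the singly-bonded O carries H (OX2H1, not H0).
(B) contains a methyl-ester group (-C(=O)OCH3), which satisfies every atom and bond constraint.
(C) has a methoxy ether (-OCH3) but the ether oxygen is not adjacent to a C=O carbon.
(D) has a primary amide (-C(=O)NH2) but the carbonyl is bonded to N, not to an O-C linkage.
So the answer is (B).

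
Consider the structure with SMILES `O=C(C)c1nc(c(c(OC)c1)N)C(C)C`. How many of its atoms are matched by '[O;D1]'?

The query [O;D1] means: aliphatic oxygen bonded to exactly one heavy atom.
Check the 15 heavy atoms by environment: 1× n (aromatic, D2) → no; 4× c (aromatic, D3) → no; 1× c (aromatic, D2) → no; 2× C (D3) → no; 1× O (D1) → match; 4× C (D1) → no; 1× N (D1) → no; 1× O (D2) → no.
That gives 1 matching atom.

1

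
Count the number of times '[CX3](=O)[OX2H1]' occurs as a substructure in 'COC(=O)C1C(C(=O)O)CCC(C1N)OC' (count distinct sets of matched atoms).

[CX3](=O)[OX2H1] is the SMARTS for a carboxylic acid: an sp2 carbon double-bonded to O and single-bonded to an -OH oxygen.
Exactly one fragment in the molecule meets all constraints, giving 1 match.

1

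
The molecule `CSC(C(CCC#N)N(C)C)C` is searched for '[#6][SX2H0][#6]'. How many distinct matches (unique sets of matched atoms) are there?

[#6][SX2H0][#6] is the SMARTS for a thioether: an aliphatic sulfur bridging two carbons with no H on the sulfur.
Exactly one fragment in the molecule meets all constraints, giving 1 match.

1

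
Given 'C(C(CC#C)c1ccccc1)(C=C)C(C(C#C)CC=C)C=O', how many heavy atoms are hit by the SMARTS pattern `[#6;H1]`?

Check the 22 heavy atoms by environment: 4× C (H2) → no; 9× C (H1) → match; 2× C (H0) → no; 1× O (H0) → no; 1× c (aromatic, H0) → no; 5× c (aromatic, H1) → match.
Summing the matching environments: 9 + 5 = 14 matching atoms.

14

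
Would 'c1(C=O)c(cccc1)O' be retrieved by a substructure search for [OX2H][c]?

The pattern [OX2H][c] describes a hydroxyl oxygen attached to an aromatic carbon — a phenol.
The molecule carries a hydroxyl group (-OH), whose atoms satisfy every constraint of the query, so the pattern matches.

Yes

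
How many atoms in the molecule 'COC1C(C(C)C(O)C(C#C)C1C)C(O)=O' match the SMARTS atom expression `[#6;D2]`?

1

The query [#6;D2] means: any carbon bonded to exactly two heavy atoms.
Check the 16 heavy atoms by environment: 7× C (D3) → no; 4× C (D1) → no; 1× C (D2) → match; 3× O (D1) → no; 1× O (D2) → no.
That gives 1 matching atom.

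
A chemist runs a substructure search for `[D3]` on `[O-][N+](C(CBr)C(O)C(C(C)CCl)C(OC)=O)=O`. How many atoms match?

6

The query [D3] means: atom with exactly three heavy-atom neighbours.
Check the 17 heavy atoms by environment: 2× C (D2) → no; 5× C (D3) → match; 1× Br (D1) → no; 3× O (D1) → no; 1× O (D2) → no; 2× C (D1) → no; 1× N (charge +1, D3) → match; 1× O (charge -1, D1) → no; 1× Cl (D1) → no.
Summing the matching environments: 5 + 1 = 6 matching atoms.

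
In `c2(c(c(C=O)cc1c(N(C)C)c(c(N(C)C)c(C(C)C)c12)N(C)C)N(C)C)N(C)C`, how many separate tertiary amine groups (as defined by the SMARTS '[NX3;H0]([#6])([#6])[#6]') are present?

[NX3;H0]([#6])([#6])[#6] is the SMARTS for a tertiary amine: a trivalent nitrogen with no H, bonded to three carbons.
The molecule carries 5 separate instances of a dimethylamino group (-N(CH3)2) meeting every constraint; each maps to a distinct set of atoms, giving 5 matches.

5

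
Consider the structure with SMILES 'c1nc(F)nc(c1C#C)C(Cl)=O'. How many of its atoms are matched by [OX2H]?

0

The query [OX2H] means: aliphatic oxygen with two connections, one of which is H — an -OH oxygen.
Check the 12 heavy atoms by environment: 2× n (aromatic, H0, X2) → no; 3× c (aromatic, H0, X3) → no; 1× c (aromatic, H1, X3) → no; 1× F (H0, X1) → no; 1× C (H0, X2) → no; 1× C (H1, X2) → no; 1× C (H0, X3) → no; 1× O (H0, X1) → no; 1× Cl (H0, X1) → no.
No environment satisfies the query, so 0 matching atoms.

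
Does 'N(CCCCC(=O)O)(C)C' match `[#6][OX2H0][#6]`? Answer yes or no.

No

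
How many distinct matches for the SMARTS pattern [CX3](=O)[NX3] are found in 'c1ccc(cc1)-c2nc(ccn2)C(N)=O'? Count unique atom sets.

[CX3](=O)[NX3] is the SMARTS for an amide: a carbonyl carbon bonded to a trivalent nitrogen.
Exactly one fragment in the molecule meets all constraints, giving 1 match.

1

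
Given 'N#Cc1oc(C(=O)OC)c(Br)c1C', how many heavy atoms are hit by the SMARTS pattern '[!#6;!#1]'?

5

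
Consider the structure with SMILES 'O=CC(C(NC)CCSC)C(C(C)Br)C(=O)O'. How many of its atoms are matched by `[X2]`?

2

The query [X2] means: any atom with exactly two total connections (bonds + H).
Check the 17 heavy atoms by environment: 9× C (X4) → no; 1× S (X2) → match; 2× C (X3) → no; 2× O (X1) → no; 1× O (X2) → match; 1× N (X3) → no; 1× Br (X1) → no.
Summing the matching environments: 1 + 1 = 2 matching atoms.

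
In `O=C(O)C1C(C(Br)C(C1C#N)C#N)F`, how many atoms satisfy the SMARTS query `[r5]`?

5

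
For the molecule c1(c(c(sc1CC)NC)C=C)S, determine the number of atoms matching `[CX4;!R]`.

3

The query [CX4;!R] means: aliphatic carbon with four total connections, not in a ring.
Check the 12 heavy atoms by environment: 1× s (aromatic, X2, in 5-ring) → no; 4× c (aromatic, X3, in 5-ring) → no; 1× S (X2, acyclic) → no; 3× C (X4, acyclic) → match; 1× N (X3, acyclic) → no; 2× C (X3, acyclic) → no.
That gives 3 matching atoms.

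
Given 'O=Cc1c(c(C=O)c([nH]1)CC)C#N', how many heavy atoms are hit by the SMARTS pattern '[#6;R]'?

The query [#6;R] means: carbon that is part of a ring.
Check the 13 heavy atoms by environment: 1× n (aromatic, in 5-ring) → no; 4× c (aromatic, in 5-ring) → match; 5× C (acyclic) → no; 2× O (acyclic) → no; 1× N (acyclic) → no.
That gives 4 matching atoms.

4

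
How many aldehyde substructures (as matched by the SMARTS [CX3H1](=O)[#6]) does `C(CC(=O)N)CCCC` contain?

[CX3H1](=O)[#6] is the SMARTS for an aldehyde: an sp2 carbon with one H, double-bonded to O and single-bonded to carbon.
No fragment in the molecule satisfies every constraint, giving 0 matches.

0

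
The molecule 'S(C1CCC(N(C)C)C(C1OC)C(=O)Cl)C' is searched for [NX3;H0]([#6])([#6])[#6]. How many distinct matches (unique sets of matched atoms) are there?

1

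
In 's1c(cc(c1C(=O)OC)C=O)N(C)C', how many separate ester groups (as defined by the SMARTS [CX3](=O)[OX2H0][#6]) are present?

[CX3](=O)[OX2H0][#6] is the SMARTS for an ester: a carbonyl carbon bonded to an oxygen that is itself bonded to carbon (no H on that O).
Exactly one fragment in the molecule meets all constraints, giving 1 match.

1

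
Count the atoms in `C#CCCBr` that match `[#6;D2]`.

3

The query [#6;D2] means: any carbon bonded to exactly two heavy atoms.
Check the 5 heavy atoms by environment: 3× C (D2) → match; 1× Br (D1) → no; 1× C (D1) → no.
That gives 3 matching atoms.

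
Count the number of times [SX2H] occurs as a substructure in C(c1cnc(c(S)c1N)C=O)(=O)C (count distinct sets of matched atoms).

1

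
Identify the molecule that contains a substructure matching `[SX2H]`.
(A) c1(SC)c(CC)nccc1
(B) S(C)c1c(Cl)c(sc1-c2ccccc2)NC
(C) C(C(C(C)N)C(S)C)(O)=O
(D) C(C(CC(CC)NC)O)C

[SX2H] describes an aliphatic sulfur with two connections, one being H (a thiol).
(A) has a methylthio ether (-SCH3) but the sulfur has H0 (bonded to two carbons), not H1.
(B) has a methylthio ether (-SCH3) but the sulfur has H0 (bonded to two carbons), not H1.
(C) contains a thiol (-SH), which satisfies every atom and bond constraint.
(D) has a hydroxyl group (-OH) but it is an -OH, not an -SH.
So the answer is (C).

C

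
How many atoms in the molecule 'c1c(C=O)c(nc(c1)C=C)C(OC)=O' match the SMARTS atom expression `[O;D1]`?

2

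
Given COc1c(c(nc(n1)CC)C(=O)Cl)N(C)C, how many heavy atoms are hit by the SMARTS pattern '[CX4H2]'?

Check the 16 heavy atoms by environment: 2× n (aromatic, H0, X2) → no; 4× c (aromatic, H0, X3) → no; 1× C (H0, X3) → no; 1× O (H0, X1) → no; 1× Cl (H0, X1) → no; 1× O (H0, X2) → no; 4× C (H3, X4) → no; 1× N (H0, X3) → no; 1× C (H2, X4) → match.
That gives 1 matching atom.

1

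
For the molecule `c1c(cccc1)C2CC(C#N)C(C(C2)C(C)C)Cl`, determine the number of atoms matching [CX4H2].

2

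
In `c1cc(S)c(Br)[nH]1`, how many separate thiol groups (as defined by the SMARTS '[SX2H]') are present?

[SX2H] is the SMARTS for a thiol: an aliphatic sulfur with two connections, one being H.
Exactly one fragment in the molecule meets all constraints, giving 1 match.

1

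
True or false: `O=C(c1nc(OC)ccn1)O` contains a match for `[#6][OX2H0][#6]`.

True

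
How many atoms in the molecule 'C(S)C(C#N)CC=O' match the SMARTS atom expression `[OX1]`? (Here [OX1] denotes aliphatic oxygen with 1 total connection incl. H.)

The query [OX1] means: aliphatic oxygen with one total connection — typically a carbonyl =O or an oxide.
Check the 8 heavy atoms by environment: 3× C (X4) → no; 1× S (X2) → no; 1× C (X2) → no; 1× N (X1) → no; 1× C (X3) → no; 1× O (X1) → match.
That gives 1 matching atom.

1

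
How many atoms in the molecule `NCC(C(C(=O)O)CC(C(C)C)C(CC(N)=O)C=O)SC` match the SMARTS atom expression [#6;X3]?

3

The query [#6;X3] means: any carbon (aromatic or not) with three total connections.
Check the 21 heavy atoms by environment: 11× C (X4) → no; 3× C (X3) → match; 3× O (X1) → no; 1× O (X2) → no; 1× S (X2) → no; 2× N (X3) → no.
That gives 3 matching atoms.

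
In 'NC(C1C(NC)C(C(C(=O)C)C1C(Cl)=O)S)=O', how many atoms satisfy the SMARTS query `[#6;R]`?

5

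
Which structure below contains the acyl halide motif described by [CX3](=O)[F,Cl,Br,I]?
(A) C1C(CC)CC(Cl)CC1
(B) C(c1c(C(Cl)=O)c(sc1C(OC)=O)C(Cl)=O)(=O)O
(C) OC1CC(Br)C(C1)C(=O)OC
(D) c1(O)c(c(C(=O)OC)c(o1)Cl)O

[CX3](=O)[F,Cl,Br,I] describes a carbonyl carbon bonded to a halogen (an acyl halide).
(A) has a chloro substituent but the Cl is not on a carbonyl carbon.
(B) contains an acyl chloride (-C(=O)Cl), which satisfies every atom and bond constraint.
(C) has a methyl-ester group (-C(=O)OCH3) but the carbonyl is bonded to -O-C, not to a halogen.
(D) has a methyl-ester group (-C(=O)OCH3) but the carbonyl is bonded to -O-C, not to a halogen.
So the answer is (B).

B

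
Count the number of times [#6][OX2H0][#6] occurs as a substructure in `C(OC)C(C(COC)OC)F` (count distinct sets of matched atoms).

3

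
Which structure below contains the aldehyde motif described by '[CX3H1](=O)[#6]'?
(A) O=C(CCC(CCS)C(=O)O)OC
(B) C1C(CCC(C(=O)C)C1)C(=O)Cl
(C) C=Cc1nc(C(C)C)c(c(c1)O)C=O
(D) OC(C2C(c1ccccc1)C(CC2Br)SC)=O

C

[CX3H1](=O)[#6] describes an sp2 carbon with one H, double-bonded to O and single-bonded to carbon (an aldehyde).
(A) has a methyl-ester group (-C(=O)OCH3) but the carbonyl carbon has H0, not H1.
(B) has an acetyl/ketone group (-C(=O)CH3) but the carbonyl carbon has H0 (two carbon neighbours), not H1.
(C) contains an aldehyde (-CHO), which satisfies every atom and bond constraint.
(D) has a carboxylic acid group (-C(=O)OH) but the carbonyl carbon has H0 and is bonded to O, not H1.
So the answer is (C).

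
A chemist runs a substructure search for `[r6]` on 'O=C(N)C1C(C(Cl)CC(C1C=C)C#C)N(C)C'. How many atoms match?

The query [r6] means: r6 matches atoms in a six-membered ring.
Check the 17 heavy atoms by environment: 6× C (in 6-ring) → match; 7× C (acyclic) → no; 1× O (acyclic) → no; 2× N (acyclic) → no; 1× Cl (acyclic) → no.
That gives 6 matching atoms.

6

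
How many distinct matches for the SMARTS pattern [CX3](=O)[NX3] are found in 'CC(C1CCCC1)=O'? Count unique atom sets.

[CX3](=O)[NX3] is the SMARTS for an amide: a carbonyl carbon bonded to a trivalent nitrogen.
No fragment in the molecule satisfies every constraint, giving 0 matches.

0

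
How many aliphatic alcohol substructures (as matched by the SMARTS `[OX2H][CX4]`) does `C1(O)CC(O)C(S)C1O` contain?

[OX2H][CX4] is the SMARTS for an aliphatic alcohol: a hydroxyl oxygen bound to an sp3 (X4) carbon.
The molecule carries 3 separate instances of a hydroxyl group (-OH) meeting every constraint; each maps to a distinct set of atoms, giving 3 matches.

3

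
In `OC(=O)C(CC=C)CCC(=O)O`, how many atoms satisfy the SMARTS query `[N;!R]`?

The query [N;!R] means: aliphatic nitrogen not in a ring.
Check the 12 heavy atoms by environment: 8× C (acyclic) → no; 4× O (acyclic) → no.
No environment satisfies the query, so 0 matching atoms.

0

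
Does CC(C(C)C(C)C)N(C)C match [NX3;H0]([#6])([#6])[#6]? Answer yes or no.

Yes

The pattern [NX3;H0]([#6])([#6])[#6] describes a trivalent nitrogen with no H, bonded to three carbons — a tertiary amine.
The molecule carries a dimethylamino group (-N(CH3)2), whose atoms satisfy every constraint of the query, so the pattern matches.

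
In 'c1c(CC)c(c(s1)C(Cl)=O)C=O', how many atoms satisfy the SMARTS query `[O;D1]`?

2

The query [O;D1] means: aliphatic oxygen bonded to exactly one heavy atom.
Check the 12 heavy atoms by environment: 1× s (aromatic, D2) → no; 1× c (aromatic, D2) → no; 3× c (aromatic, D3) → no; 2× C (D2) → no; 2× O (D1) → match; 1× C (D3) → no; 1× Cl (D1) → no; 1× C (D1) → no.
That gives 2 matching atoms.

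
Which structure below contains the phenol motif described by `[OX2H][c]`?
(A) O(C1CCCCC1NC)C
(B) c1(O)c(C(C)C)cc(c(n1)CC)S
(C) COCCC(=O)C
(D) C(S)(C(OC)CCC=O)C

B

[OX2H][c] describes a hydroxyl oxygen attached to an aromatic carbon (a phenol).
(A) has a methoxy ether (-OCH3) but the oxygen has H0, not H1.
(B) contains a hydroxyl group (-OH), which satisfies every atom and bond constraint.
(C) has a methoxy ether (-OCH3) but the oxygen has H0, not H1.
(D) has a methoxy ether (-OCH3) but the oxygen has H0, not H1.
So the answer is (B).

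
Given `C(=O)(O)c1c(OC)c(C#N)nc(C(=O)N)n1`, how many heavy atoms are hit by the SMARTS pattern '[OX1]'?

2

Check the 16 heavy atoms by environment: 2× n (aromatic, X2) → no; 4× c (aromatic, X3) → no; 2× O (X2) → no; 1× C (X4) → no; 2× C (X3) → no; 2× O (X1) → match; 1× N (X3) → no; 1× C (X2) → no; 1× N (X1) → no.
That gives 2 matching atoms.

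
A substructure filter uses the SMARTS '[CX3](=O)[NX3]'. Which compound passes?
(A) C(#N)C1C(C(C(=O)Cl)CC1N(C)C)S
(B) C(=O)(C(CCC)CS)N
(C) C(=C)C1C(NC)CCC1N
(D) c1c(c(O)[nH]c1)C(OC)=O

B

[CX3](=O)[NX3] describes a carbonyl carbon bonded to a trivalent nitrogen (an amide).
(A) has a nitrile (-C#N) but the nitrile N is NX1 (triple-bonded), not NX3.
(B) contains a primary amide (-C(=O)NH2), which satisfies every atom and bond constraint.
(C) has a primary amino group (-NH2) but the -NH2 is not attached to a carbonyl carbon.
(D) has a methyl-ester group (-C(=O)OCH3) but the carbonyl is bonded to O, not to an NX3 nitrogen.
So the answer is (B).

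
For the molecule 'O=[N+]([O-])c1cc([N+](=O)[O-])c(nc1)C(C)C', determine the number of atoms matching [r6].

The query [r6] means: r6 matches atoms in a six-membered ring.
Check the 15 heavy atoms by environment: 1× n (aromatic, in 6-ring) → match; 5× c (aromatic, in 6-ring) → match; 2× N (charge +1, acyclic) → no; 2× O (charge -1, acyclic) → no; 2× O (acyclic) → no; 3× C (acyclic) → no.
Summing the matching environments: 1 + 5 = 6 matching atoms.

6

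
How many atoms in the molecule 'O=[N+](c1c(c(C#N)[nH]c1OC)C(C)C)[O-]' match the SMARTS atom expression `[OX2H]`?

0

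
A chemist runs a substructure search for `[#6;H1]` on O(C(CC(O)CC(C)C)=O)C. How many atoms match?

2

The query [#6;H1] means: any carbon bearing exactly one hydrogen.
Check the 11 heavy atoms by environment: 2× C (H2) → no; 2× C (H1) → match; 3× C (H3) → no; 1× C (H0) → no; 2× O (H0) → no; 1× O (H1) → no.
That gives 2 matching atoms.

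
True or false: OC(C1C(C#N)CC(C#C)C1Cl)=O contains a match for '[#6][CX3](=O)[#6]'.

False

The pattern [#6][CX3](=O)[#6] describes a carbonyl carbon (no H) flanked by two carbons — a ketone.
The closest candidate here is a carboxylic acid group (-C(=O)OH), but one neighbour of the carbonyl carbon is O, not C. No other fragment satisfies the full query, so there is no match.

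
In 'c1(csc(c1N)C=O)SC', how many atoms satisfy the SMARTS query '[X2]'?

The query [X2] means: any atom with exactly two total connections (bonds + H).
Check the 10 heavy atoms by environment: 1× s (aromatic, X2) → match; 4× c (aromatic, X3) → no; 1× S (X2) → match; 1× C (X4) → no; 1× N (X3) → no; 1× C (X3) → no; 1× O (X1) → no.
Summing the matching environments: 1 + 1 = 2 matching atoms.

2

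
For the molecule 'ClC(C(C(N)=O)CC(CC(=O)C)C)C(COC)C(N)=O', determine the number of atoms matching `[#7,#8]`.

6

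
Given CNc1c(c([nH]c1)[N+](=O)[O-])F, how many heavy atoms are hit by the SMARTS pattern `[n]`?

1

The query [n] means: lowercase n matches aromatic nitrogen only.
Check the 11 heavy atoms by environment: 1× n (aromatic) → match; 4× c (aromatic) → no; 1× N (charge +1) → no; 1× O (charge -1) → no; 1× O → no; 1× N → no; 1× C → no; 1× F → no.
That gives 1 matching atom.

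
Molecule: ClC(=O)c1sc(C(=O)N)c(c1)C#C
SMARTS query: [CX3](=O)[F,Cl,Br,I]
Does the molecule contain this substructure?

Yes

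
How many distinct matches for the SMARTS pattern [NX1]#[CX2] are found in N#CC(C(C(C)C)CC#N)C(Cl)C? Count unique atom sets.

2

[NX1]#[CX2] is the SMARTS for a nitrile: a nitrogen triple-bonded to a two-connected carbon.
The molecule carries 2 separate instances of a nitrile (-C#N) meeting every constraint; each maps to a distinct set of atoms, giving 2 matches.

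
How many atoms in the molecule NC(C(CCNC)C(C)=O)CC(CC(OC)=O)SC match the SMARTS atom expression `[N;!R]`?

2

The query [N;!R] means: aliphatic nitrogen not in a ring.
Check the 19 heavy atoms by environment: 13× C (acyclic) → no; 3× O (acyclic) → no; 2× N (acyclic) → match; 1× S (acyclic) → no.
That gives 2 matching atoms.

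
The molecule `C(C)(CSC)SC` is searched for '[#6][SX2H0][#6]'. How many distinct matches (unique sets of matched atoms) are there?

2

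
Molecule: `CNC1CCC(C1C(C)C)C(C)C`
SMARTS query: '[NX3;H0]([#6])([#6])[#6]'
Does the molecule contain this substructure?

The pattern [NX3;H0]([#6])([#6])[#6] describes a trivalent nitrogen with no H, bonded to three carbons — a tertiary amine.
The closest candidate here is an N-methylamino group (-NHCH3), but the nitrogen still has one H (H1), not H0. No other fragment satisfies the full query, so there is no match.

No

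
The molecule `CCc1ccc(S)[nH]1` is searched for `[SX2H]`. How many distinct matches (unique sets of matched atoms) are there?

1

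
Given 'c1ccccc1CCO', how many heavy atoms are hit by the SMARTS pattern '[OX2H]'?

The query [OX2H] means: aliphatic oxygen with two connections, one of which is H — an -OH oxygen.
Check the 9 heavy atoms by environment: 2× C (H2, X4) → no; 1× c (aromatic, H0, X3) → no; 5× c (aromatic, H1, X3) → no; 1× O (H1, X2) → match.
That gives 1 matching atom.

1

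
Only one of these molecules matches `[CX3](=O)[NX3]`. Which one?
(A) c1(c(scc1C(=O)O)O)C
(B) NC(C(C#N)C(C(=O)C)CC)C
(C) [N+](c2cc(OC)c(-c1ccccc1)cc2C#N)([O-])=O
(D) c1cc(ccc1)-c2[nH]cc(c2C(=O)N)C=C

D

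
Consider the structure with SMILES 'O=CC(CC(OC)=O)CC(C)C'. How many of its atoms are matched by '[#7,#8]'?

The query [#7,#8] means: nitrogen or oxygen (comma = OR).
Check the 12 heavy atoms by environment: 9× C → no; 3× O → match.
That gives 3 matching atoms.

3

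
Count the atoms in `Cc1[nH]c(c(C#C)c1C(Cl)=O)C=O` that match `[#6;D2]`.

2

The query [#6;D2] means: any carbon bonded to exactly two heavy atoms.
Check the 13 heavy atoms by environment: 1× n (aromatic, D2) → no; 4× c (aromatic, D3) → no; 2× C (D2) → match; 2× O (D1) → no; 2× C (D1) → no; 1× C (D3) → no; 1× Cl (D1) → no.
That gives 2 matching atoms.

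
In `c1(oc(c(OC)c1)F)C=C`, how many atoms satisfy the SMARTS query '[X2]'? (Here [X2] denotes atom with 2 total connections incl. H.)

The query [X2] means: any atom with exactly two total connections (bonds + H).
Check the 10 heavy atoms by environment: 1× o (aromatic, X2) → match; 4× c (aromatic, X3) → no; 1× F (X1) → no; 2× C (X3) → no; 1× O (X2) → match; 1× C (X4) → no.
Summing the matching environments: 1 + 1 = 2 matching atoms.

2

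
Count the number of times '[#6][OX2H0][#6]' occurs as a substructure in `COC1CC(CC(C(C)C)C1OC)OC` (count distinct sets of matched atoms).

3

[#6][OX2H0][#6] is the SMARTS for an ether: an aliphatic oxygen bridging two carbons with no H on the oxygen.
The molecule carries 3 separate instances of a methoxy ether (-OCH3) meeting every constraint; each maps to a distinct set of atoms, giving 3 matches.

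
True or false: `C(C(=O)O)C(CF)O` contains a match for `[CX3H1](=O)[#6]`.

The pattern [CX3H1](=O)[#6] describes an sp2 carbon with one H, double-bonded to O and single-bonded to carbon — an aldehyde.
The closest candidate here is a carboxylic acid group (-C(=O)OH), but the carbonyl carbon has H0 and is bonded to O, not H1. No other fragment satisfies the full query, so there is no match.

False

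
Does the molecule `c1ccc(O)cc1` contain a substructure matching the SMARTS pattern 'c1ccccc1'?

Yes

The pattern c1ccccc1 describes six aromatic carbons in a ring — a benzene ring.
The required atom environment is present in the molecule, so the pattern matches.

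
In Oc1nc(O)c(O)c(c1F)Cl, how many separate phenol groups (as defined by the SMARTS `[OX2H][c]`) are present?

3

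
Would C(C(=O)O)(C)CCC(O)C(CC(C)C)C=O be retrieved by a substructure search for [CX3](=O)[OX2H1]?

Yes

The pattern [CX3](=O)[OX2H1] describes an sp2 carbon double-bonded to O and single-bonded to an -OH oxygen — a carboxylic acid.
The molecule carries a carboxylic acid group (-C(=O)OH), whose atoms satisfy every constraint of the query, so the pattern matches.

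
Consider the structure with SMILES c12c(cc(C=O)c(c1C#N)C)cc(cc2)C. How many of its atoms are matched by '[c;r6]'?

The query [c;r6] means: aromatic carbon that belongs to a six-membered ring.
Check the 16 heavy atoms by environment: 10× c (aromatic, in 6-ring) → match; 4× C (acyclic) → no; 1× N (acyclic) → no; 1× O (acyclic) → no.
That gives 10 matching atoms.

10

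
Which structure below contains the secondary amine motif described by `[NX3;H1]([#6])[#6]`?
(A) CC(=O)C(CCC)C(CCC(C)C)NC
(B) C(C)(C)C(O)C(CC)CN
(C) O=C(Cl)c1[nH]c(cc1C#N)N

A

[NX3;H1]([#6])[#6] describes a trivalent nitrogen with one H, bonded to two carbons (a secondary amine).
(A) contains an N-methylamino group (-NHCH3), which satisfies every atom and bond constraint.
(B) has a primary amino group (-NH2) but the nitrogen has H2 and only one carbon neighbour.
(C) has a primary amino group (-NH2) but the nitrogen has H2 and only one carbon neighbour.
So the answer is (A).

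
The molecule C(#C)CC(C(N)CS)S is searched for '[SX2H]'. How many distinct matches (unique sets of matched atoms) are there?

2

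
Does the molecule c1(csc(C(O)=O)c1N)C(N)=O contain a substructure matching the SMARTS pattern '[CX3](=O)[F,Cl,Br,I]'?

The pattern [CX3](=O)[F,Cl,Br,I] describes a carbonyl carbon bonded to a halogen — an acyl halide.
The closest candidate here is a carboxylic acid group (-C(=O)OH), but the carbonyl is bonded to -OH, not to a halogen. No other fragment satisfies the full query, so there is no match.

No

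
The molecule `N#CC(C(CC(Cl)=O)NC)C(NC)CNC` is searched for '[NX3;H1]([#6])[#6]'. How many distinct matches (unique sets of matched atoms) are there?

3

[NX3;H1]([#6])[#6] is the SMARTS for a secondary amine: a trivalent nitrogen with one H, bonded to two carbons.
The molecule carries 3 separate instances of an N-methylamino group (-NHCH3) meeting every constraint; each maps to a distinct set of atoms, giving 3 matches.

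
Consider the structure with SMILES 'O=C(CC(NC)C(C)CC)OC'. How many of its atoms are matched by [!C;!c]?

3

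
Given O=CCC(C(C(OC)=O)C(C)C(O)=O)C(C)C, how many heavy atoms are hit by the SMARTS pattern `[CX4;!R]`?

9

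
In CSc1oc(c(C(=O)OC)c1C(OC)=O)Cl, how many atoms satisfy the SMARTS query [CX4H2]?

0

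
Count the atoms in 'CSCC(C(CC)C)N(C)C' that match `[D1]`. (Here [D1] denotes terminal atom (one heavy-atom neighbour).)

The query [D1] means: atom with exactly one heavy-atom neighbour (degree 1).
Check the 11 heavy atoms by environment: 5× C (D1) → match; 2× C (D3) → no; 2× C (D2) → no; 1× S (D2) → no; 1× N (D3) → no.
That gives 5 matching atoms.

5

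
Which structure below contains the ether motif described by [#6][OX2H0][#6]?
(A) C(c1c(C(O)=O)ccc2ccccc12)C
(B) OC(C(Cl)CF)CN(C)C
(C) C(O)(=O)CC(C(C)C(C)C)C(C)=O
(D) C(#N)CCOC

D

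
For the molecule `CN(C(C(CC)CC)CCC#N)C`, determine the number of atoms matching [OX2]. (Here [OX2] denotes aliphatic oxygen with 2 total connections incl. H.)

The query [OX2] means: aliphatic oxygen with two total connections — ether, hydroxyl, or ester single-bond O.
Check the 13 heavy atoms by environment: 10× C (X4) → no; 1× C (X2) → no; 1× N (X1) → no; 1× N (X3) → no.
No environment satisfies the query, so 0 matching atoms.

0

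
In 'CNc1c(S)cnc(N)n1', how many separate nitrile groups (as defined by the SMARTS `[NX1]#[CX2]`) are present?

[NX1]#[CX2] is the SMARTS for a nitrile: a nitrogen triple-bonded to a two-connected carbon.
The molecule has a primary amino group (-NH2), but the nitrogen is NX3 (three connections), not NX1 triple-bonded; nothing else fits, so there are 0 matches.

0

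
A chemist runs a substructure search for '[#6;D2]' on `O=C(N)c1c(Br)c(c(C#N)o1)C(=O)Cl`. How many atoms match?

1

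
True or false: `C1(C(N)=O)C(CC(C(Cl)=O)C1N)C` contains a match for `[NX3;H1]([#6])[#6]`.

False

The pattern [NX3;H1]([#6])[#6] describes a trivalent nitrogen with one H, bonded to two carbons — a secondary amine.
The closest candidate here is a primary amide (-C(=O)NH2), but the -C(=O)NH2 nitrogen has H2, not H1. No other fragment satisfies the full query, so there is no match.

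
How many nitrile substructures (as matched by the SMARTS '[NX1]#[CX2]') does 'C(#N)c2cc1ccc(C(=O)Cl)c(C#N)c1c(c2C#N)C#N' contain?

[NX1]#[CX2] is the SMARTS for a nitrile: a nitrogen triple-bonded to a two-connected carbon.
The molecule carries 4 separate instances of a nitrile (-C#N) meeting every constraint; each maps to a distinct set of atoms, giving 4 matches.

4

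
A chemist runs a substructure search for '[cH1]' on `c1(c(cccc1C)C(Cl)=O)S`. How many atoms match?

3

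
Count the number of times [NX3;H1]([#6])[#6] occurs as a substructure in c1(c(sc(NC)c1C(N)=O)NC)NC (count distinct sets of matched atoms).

[NX3;H1]([#6])[#6] is the SMARTS for a secondary amine: a trivalent nitrogen with one H, bonded to two carbons.
The molecule carries 3 separate instances of an N-methylamino group (-NHCH3) meeting every constraint; each maps to a distinct set of atoms, giving 3 matches.

3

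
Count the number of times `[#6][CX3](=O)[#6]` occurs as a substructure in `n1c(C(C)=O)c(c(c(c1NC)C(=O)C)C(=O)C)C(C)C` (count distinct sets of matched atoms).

[#6][CX3](=O)[#6] is the SMARTS for a ketone: a carbonyl carbon (no H) flanked by two carbons.
The molecule carries 3 separate instances of an acetyl/ketone group (-C(=O)CH3) meeting every constraint; each maps to a distinct set of atoms, giving 3 matches.

3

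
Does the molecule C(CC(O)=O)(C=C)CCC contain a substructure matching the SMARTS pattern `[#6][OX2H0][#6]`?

The pattern [#6][OX2H0][#6] describes an aliphatic oxygen bridging two carbons with no H on the oxygen — an ether.
The closest candidate here is a carboxylic acid group (-C(=O)OH), but the -OH oxygen has H1; the =O is OX1, not OX2. No other fragment satisfies the full query, so there is no match.

No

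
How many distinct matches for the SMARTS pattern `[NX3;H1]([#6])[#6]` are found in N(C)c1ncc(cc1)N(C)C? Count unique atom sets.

1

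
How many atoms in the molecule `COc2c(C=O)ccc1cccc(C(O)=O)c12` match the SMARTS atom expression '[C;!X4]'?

The query [C;!X4] means: aliphatic carbon that does not have four total connections.
Check the 17 heavy atoms by environment: 10× c (aromatic, X3) → no; 2× C (X3) → match; 2× O (X1) → no; 2× O (X2) → no; 1× C (X4) → no.
That gives 2 matching atoms.

2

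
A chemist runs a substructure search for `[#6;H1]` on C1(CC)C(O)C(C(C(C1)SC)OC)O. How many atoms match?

5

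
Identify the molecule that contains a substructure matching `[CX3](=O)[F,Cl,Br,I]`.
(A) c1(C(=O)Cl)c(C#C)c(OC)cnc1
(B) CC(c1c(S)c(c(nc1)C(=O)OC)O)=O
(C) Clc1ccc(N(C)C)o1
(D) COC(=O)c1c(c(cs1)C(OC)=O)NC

[CX3](=O)[F,Cl,Br,I] describes a carbonyl carbon bonded to a halogen (an acyl halide).
(A) contains an acyl chloride (-C(=O)Cl), which satisfies every atom and bond constraint.
(B) has a methyl-ester group (-C(=O)OCH3) but the carbonyl is bonded to -O-C, not to a halogen.
(C) has a chloro substituent but the Cl is not on a carbonyl carbon.
(D) has a methyl-ester group (-C(=O)OCH3) but the carbonyl is bonded to -O-C, not to a halogen.
So the answer is (A).

A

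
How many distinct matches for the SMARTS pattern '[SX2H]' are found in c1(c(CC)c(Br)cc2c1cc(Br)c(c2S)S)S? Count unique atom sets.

3

[SX2H] is the SMARTS for a thiol: an aliphatic sulfur with two connections, one being H.
The molecule carries 3 separate instances of a thiol (-SH) meeting every constraint; each maps to a distinct set of atoms, giving 3 matches.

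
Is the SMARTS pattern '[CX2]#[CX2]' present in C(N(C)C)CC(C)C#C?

Yes

The pattern [CX2]#[CX2] describes a carbon-carbon triple bond — an alkyne.
The molecule carries an ethynyl group (-C#CH), whose atoms satisfy every constraint of the query, so the pattern matches.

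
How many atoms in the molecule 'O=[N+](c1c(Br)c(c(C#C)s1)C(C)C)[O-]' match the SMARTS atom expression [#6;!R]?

5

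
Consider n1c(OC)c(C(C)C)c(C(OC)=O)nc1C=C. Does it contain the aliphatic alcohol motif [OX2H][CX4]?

The pattern [OX2H][CX4] describes a hydroxyl oxygen bound to an sp3 (X4) carbon — an aliphatic alcohol.
The closest candidate here is a methoxy ether (-OCH3), but the oxygen has H0 (ether), not H1. No other fragment satisfies the full query, so there is no match.

No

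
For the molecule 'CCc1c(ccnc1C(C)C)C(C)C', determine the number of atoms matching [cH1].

2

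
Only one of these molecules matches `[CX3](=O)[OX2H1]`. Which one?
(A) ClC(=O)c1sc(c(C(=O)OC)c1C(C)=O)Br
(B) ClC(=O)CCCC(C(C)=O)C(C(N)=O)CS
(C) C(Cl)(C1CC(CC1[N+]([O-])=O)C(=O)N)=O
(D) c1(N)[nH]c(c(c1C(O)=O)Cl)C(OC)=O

D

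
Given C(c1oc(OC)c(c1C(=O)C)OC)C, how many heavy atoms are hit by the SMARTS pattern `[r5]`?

5

The query [r5] means: r5 matches atoms in a five-membered ring.
Check the 14 heavy atoms by environment: 1× o (aromatic, in 5-ring) → match; 4× c (aromatic, in 5-ring) → match; 6× C (acyclic) → no; 3× O (acyclic) → no.
Summing the matching environments: 1 + 4 = 5 matching atoms.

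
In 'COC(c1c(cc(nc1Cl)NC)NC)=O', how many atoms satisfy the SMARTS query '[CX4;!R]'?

3

Check the 15 heavy atoms by environment: 1× n (aromatic, X2, in 6-ring) → no; 5× c (aromatic, X3, in 6-ring) → no; 2× N (X3, acyclic) → no; 3× C (X4, acyclic) → match; 1× Cl (X1, acyclic) → no; 1× C (X3, acyclic) → no; 1× O (X1, acyclic) → no; 1× O (X2, acyclic) → no.
That gives 3 matching atoms.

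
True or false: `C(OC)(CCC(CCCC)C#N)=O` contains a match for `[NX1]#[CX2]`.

True

The pattern [NX1]#[CX2] describes a nitrogen triple-bonded to a two-connected carbon — a nitrile.
The molecule carries a nitrile (-C#N), whose atoms satisfy every constraint of the query, so the pattern matches.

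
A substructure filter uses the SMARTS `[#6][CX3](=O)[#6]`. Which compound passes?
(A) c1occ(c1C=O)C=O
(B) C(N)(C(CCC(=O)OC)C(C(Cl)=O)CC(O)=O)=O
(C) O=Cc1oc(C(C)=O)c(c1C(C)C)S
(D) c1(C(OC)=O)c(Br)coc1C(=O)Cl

C

[#6][CX3](=O)[#6] describes a carbonyl carbon (no H) flanked by two carbons (a ketone).
(A) has an aldehyde (-CHO) but the carbonyl carbon has H1, so it is not flanked by two carbons.
(B) has a carboxylic acid group (-C(=O)OH) but one neighbour of the carbonyl carbon is O, not C.
(C) contains an acetyl/ketone group (-C(=O)CH3), which satisfies every atom and bond constraint.
(D) has a methyl-ester group (-C(=O)OCH3) but one neighbour of the carbonyl carbon is O, not C.
So the answer is (C).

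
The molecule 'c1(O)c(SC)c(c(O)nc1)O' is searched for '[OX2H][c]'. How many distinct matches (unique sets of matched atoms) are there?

[OX2H][c] is the SMARTS for a phenol: a hydroxyl oxygen attached to an aromatic carbon.
The molecule carries 3 separate instances of a hydroxyl group (-OH) meeting every constraint; each maps to a distinct set of atoms, giving 3 matches.

3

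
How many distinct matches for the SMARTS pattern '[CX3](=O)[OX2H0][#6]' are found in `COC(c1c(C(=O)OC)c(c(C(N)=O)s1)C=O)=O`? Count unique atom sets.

[CX3](=O)[OX2H0][#6] is the SMARTS for an ester: a carbonyl carbon bonded to an oxygen that is itself bonded to carbon (no H on that O).
The molecule carries 2 separate instances of a methyl-ester group (-C(=O)OCH3) meeting every constraint; each maps to a distinct set of atoms, giving 2 matches.

2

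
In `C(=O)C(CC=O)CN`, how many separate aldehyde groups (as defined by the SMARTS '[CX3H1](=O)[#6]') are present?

2

[CX3H1](=O)[#6] is the SMARTS for an aldehyde: an sp2 carbon with one H, double-bonded to O and single-bonded to carbon.
The molecule carries 2 separate instances of an aldehyde (-CHO) meeting every constraint; each maps to a distinct set of atoms, giving 2 matches.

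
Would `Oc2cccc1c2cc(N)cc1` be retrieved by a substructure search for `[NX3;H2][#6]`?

Yes

The pattern [NX3;H2][#6] describes a trivalent nitrogen with two H attached to carbon — a primary amine.
The molecule carries a primary amino group (-NH2), whose atoms satisfy every constraint of the query, so the pattern matches.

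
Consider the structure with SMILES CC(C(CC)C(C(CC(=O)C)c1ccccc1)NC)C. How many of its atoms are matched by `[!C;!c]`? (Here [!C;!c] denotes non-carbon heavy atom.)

2

The query [!C;!c] means: neither aliphatic nor aromatic carbon — same as [!#6].
Check the 20 heavy atoms by environment: 12× C → no; 1× N → match; 1× O → match; 6× c (aromatic) → no.
Summing the matching environments: 1 + 1 = 2 matching atoms.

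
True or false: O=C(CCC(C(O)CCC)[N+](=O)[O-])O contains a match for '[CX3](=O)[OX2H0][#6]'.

False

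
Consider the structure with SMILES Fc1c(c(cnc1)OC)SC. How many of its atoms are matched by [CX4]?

The query [CX4] means: C with X4: aliphatic carbon with exactly 4 total connections (bonds + H).
Check the 11 heavy atoms by environment: 1× n (aromatic, X2) → no; 5× c (aromatic, X3) → no; 1× O (X2) → no; 2× C (X4) → match; 1× S (X2) → no; 1× F (X1) → no.
That gives 2 matching atoms.

2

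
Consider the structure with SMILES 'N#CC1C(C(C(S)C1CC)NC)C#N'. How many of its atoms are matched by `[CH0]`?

The query [CH0] means: aliphatic carbon with no attached hydrogen.
Check the 14 heavy atoms by environment: 5× C (H1) → no; 1× C (H2) → no; 2× C (H3) → no; 2× C (H0) → match; 2× N (H0) → no; 1× S (H1) → no; 1× N (H1) → no.
That gives 2 matching atoms.

2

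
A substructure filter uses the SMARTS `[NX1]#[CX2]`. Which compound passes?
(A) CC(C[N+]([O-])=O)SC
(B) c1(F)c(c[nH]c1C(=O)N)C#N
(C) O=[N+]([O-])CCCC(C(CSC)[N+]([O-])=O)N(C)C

B

[NX1]#[CX2] describes a nitrogen triple-bonded to a two-connected carbon (a nitrile).
(A) has a nitro group (-[N+](=O)[O-]) but there is no C#N triple bond.
(B) contains a nitrile (-C#N), which satisfies every atom and bond constraint.
(C) has a nitro group (-[N+](=O)[O-]) but there is no C#N triple bond.
So the answer is (B).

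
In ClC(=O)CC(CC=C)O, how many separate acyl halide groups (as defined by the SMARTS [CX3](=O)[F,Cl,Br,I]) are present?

1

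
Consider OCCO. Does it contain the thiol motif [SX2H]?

The pattern [SX2H] describes an aliphatic sulfur with two connections, one being H — a thiol.
The closest candidate here is a hydroxyl group (-OH), but it is an -OH, not an -SH. No other fragment satisfies the full query, so there is no match.

No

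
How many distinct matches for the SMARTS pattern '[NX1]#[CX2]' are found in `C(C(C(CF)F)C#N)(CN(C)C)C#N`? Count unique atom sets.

[NX1]#[CX2] is the SMARTS for a nitrile: a nitrogen triple-bonded to a two-connected carbon.
The molecule carries 2 separate instances of a nitrile (-C#N) meeting every constraint; each maps to a distinct set of atoms, giving 2 matches.

2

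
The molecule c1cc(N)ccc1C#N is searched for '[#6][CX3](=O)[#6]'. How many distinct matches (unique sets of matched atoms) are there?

0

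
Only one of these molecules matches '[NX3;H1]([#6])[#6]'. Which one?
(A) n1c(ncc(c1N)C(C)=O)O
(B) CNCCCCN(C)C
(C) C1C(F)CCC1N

B

[NX3;H1]([#6])[#6] describes a trivalent nitrogen with one H, bonded to two carbons (a secondary amine).
(A) has a primary amino group (-NH2) but the nitrogen has H2 and only one carbon neighbour.
(B) contains an N-methylamino group (-NHCH3), which satisfies every atom and bond constraint.
(C) has a primary amino group (-NH2) but the nitrogen has H2 and only one carbon neighbour.
So the answer is (B).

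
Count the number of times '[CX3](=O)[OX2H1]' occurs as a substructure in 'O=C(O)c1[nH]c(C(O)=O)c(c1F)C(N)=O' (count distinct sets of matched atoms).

2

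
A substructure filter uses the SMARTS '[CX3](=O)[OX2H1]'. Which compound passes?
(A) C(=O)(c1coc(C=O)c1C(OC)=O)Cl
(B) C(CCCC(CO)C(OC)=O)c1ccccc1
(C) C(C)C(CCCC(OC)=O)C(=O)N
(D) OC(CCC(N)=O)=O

D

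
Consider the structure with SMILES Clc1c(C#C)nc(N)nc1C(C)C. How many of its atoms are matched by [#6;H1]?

Check the 13 heavy atoms by environment: 2× n (aromatic, H0) → no; 4× c (aromatic, H0) → no; 1× Cl (H0) → no; 1× N (H2) → no; 2× C (H1) → match; 2× C (H3) → no; 1× C (H0) → no.
That gives 2 matching atoms.

2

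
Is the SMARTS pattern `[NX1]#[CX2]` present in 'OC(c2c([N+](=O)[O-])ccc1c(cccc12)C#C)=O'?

The pattern [NX1]#[CX2] describes a nitrogen triple-bonded to a two-connected carbon — a nitrile.
The closest candidate here is a nitro group (-[N+](=O)[O-]), but there is no C#N triple bond. No other fragment satisfies the full query, so there is no match.

No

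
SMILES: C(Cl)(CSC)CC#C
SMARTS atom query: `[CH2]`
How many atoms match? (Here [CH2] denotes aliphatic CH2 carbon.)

The query [CH2] means: aliphatic carbon with exactly two hydrogens.
Check the 8 heavy atoms by environment: 2× C (H2) → match; 2× C (H1) → no; 1× C (H0) → no; 1× S (H0) → no; 1× C (H3) → no; 1× Cl (H0) → no.
That gives 2 matching atoms.

2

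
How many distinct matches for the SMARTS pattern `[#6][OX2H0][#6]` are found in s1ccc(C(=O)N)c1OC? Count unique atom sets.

[#6][OX2H0][#6] is the SMARTS for an ether: an aliphatic oxygen bridging two carbons with no H on the oxygen.
Exactly one fragment in the molecule meets all constraints, giving 1 match.

1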